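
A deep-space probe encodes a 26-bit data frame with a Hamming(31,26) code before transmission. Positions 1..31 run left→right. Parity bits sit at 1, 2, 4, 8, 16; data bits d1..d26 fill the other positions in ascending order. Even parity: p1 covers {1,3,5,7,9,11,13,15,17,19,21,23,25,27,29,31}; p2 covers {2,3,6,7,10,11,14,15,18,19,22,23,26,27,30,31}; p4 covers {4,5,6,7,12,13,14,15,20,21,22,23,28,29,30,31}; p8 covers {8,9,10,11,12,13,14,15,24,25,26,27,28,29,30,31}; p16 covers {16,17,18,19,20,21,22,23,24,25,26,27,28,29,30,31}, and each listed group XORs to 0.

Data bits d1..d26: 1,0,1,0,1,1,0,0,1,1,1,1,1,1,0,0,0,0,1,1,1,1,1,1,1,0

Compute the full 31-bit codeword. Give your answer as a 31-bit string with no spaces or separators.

Place data at non-parity positions: p1 p2 1 p4 0 1 0 p8 1 1 0 0 1 1 1 p16 1 1 1 0 0 0 0 1 1 1 1 1 1 1 0
p1 (pos 1,3,5,7,9,11,13,15,17,19,21,23,25,27,29,31): XOR of data positions = 1⊕0⊕0⊕1⊕0⊕1⊕1⊕1⊕1⊕0⊕0⊕1⊕1⊕1⊕0 = 1
p2 (pos 2,3,6,7,10,11,14,15,18,19,22,23,26,27,30,31): XOR of data positions = 1⊕1⊕0⊕1⊕0⊕1⊕1⊕1⊕1⊕0⊕0⊕1⊕1⊕1⊕0 = 0
p4 (pos 4,5,6,7,12,13,14,15,20,21,22,23,28,29,30,31): XOR of data positions = 0⊕1⊕0⊕0⊕1⊕1⊕1⊕0⊕0⊕0⊕0⊕1⊕1⊕1⊕0 = 1
p8 (pos 8,9,10,11,12,13,14,15,24,25,26,27,28,29,30,31): XOR of data positions = 1⊕1⊕0⊕0⊕1⊕1⊕1⊕1⊕1⊕1⊕1⊕1⊕1⊕1⊕0 = 0
p16 (pos 16,17,18,19,20,21,22,23,24,25,26,27,28,29,30,31): XOR of data positions = 1⊕1⊕1⊕0⊕0⊕0⊕0⊕1⊕1⊕1⊕1⊕1⊕1⊕1⊕0 = 0
Codeword: 1011010011001110111000011111110

1011010011001110111000011111110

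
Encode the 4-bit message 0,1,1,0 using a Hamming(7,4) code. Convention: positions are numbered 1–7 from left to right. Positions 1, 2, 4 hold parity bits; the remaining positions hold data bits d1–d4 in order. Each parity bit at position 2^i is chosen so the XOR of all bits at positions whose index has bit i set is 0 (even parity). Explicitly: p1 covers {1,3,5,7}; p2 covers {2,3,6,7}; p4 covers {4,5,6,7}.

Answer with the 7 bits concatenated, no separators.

1100110

Place data at non-parity positions: p1 p2 0 p4 1 1 0
p1 (pos 1,3,5,7): XOR of data positions = 0⊕1⊕0 = 1
p2 (pos 2,3,6,7): XOR of data positions = 0⊕1⊕0 = 1
p4 (pos 4,5,6,7): XOR of data positions = 1⊕1⊕0 = 0
Codeword: 1100110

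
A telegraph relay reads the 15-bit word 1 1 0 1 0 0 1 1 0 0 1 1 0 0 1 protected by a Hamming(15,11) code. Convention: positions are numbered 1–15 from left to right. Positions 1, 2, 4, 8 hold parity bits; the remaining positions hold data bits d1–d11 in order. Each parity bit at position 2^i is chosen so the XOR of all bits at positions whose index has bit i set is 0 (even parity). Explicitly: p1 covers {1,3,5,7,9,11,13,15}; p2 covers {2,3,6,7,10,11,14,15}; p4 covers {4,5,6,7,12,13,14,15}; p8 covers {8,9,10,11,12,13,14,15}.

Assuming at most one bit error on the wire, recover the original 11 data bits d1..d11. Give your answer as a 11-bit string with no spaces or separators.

s1 (pos 1,3,5,7,9,11,13,15): 1⊕0⊕0⊕1⊕0⊕1⊕0⊕1 = 0
s2 (pos 2,3,6,7,10,11,14,15): 1⊕0⊕0⊕1⊕0⊕1⊕0⊕1 = 0
s4 (pos 4,5,6,7,12,13,14,15): 1⊕0⊕0⊕1⊕1⊕0⊕0⊕1 = 0
s8 (pos 8,9,10,11,12,13,14,15): 1⊕0⊕0⊕1⊕1⊕0⊕0⊕1 = 0
Syndrome s8…s1 = 0000 → no error.
Read data bits from positions 3,5,6,7,9,10,11,12,13,14,15: 00010011001

00010011001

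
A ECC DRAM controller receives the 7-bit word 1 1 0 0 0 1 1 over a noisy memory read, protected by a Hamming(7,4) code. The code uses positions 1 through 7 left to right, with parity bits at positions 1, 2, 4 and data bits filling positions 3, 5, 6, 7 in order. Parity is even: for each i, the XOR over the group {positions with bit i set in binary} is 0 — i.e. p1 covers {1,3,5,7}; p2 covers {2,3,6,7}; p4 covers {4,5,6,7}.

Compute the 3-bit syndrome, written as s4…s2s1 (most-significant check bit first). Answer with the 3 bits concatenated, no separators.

s1 (pos 1,3,5,7): 1⊕0⊕0⊕1 = 0
s2 (pos 2,3,6,7): 1⊕0⊕1⊕1 = 1
s4 (pos 4,5,6,7): 0⊕0⊕1⊕1 = 0
Syndrome s4…s1 = 010 → error at position 2.

010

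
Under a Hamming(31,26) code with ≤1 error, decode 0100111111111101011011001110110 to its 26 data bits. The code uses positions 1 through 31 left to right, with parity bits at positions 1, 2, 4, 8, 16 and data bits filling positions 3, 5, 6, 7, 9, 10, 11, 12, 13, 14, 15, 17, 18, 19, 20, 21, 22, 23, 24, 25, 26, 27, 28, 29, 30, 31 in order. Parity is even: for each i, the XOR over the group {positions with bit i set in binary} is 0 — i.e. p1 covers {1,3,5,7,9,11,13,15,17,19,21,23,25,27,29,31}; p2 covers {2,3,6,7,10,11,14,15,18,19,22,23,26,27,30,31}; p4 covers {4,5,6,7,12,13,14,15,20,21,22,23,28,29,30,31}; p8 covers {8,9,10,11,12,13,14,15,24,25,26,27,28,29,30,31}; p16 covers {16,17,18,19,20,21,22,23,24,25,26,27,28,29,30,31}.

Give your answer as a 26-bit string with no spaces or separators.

s1 (pos 1,3,5,7,9,11,13,15,17,19,21,23,25,27,29,31): 0⊕0⊕1⊕1⊕1⊕1⊕1⊕0⊕0⊕1⊕1⊕0⊕1⊕1⊕1⊕0 = 0
s2 (pos 2,3,6,7,10,11,14,15,18,19,22,23,26,27,30,31): 1⊕0⊕1⊕1⊕1⊕1⊕1⊕0⊕1⊕1⊕1⊕0⊕1⊕1⊕1⊕0 = 0
s4 (pos 4,5,6,7,12,13,14,15,20,21,22,23,28,29,30,31): 0⊕1⊕1⊕1⊕1⊕1⊕1⊕0⊕0⊕1⊕1⊕0⊕0⊕1⊕1⊕0 = 0
s8 (pos 8,9,10,11,12,13,14,15,24,25,26,27,28,29,30,31): 1⊕1⊕1⊕1⊕1⊕1⊕1⊕0⊕0⊕1⊕1⊕1⊕0⊕1⊕1⊕0 = 0
s16 (pos 16,17,18,19,20,21,22,23,24,25,26,27,28,29,30,31): 1⊕0⊕1⊕1⊕0⊕1⊕1⊕0⊕0⊕1⊕1⊕1⊕0⊕1⊕1⊕0 = 0
Syndrome s16…s1 = 00000 → no error.
Read data bits from positions 3,5,6,7,9,10,11,12,13,14,15,17,18,19,20,21,22,23,24,25,26,27,28,29,30,31: 01111111110011011001110110

01111111110011011001110110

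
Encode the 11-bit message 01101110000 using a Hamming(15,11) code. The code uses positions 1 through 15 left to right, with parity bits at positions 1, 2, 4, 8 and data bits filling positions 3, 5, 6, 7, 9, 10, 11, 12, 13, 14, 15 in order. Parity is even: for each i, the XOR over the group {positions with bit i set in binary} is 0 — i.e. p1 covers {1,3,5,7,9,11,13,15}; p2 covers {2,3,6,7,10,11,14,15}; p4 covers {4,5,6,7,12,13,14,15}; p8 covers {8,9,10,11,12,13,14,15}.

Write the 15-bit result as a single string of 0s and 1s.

110011011110000

Place data at non-parity positions: p1 p2 0 p4 1 1 0 p8 1 1 1 0 0 0 0
p1 (pos 1,3,5,7,9,11,13,15): XOR of data positions = 0⊕1⊕0⊕1⊕1⊕0⊕0 = 1
p2 (pos 2,3,6,7,10,11,14,15): XOR of data positions = 0⊕1⊕0⊕1⊕1⊕0⊕0 = 1
p4 (pos 4,5,6,7,12,13,14,15): XOR of data positions = 1⊕1⊕0⊕0⊕0⊕0⊕0 = 0
p8 (pos 8,9,10,11,12,13,14,15): XOR of data positions = 1⊕1⊕1⊕0⊕0⊕0⊕0 = 1
Codeword: 110011011110000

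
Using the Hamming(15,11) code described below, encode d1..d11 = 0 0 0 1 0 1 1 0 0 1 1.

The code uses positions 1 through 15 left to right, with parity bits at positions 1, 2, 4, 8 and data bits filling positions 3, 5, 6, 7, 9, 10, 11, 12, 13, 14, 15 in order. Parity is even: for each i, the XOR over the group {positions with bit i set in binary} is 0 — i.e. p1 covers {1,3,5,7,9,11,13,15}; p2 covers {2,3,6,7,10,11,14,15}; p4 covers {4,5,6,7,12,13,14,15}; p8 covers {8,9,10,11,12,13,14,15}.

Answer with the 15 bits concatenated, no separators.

Place data at non-parity positions: p1 p2 0 p4 0 0 1 p8 0 1 1 0 0 1 1
p1 (pos 1,3,5,7,9,11,13,15): XOR of data positions = 0⊕0⊕1⊕0⊕1⊕0⊕1 = 1
p2 (pos 2,3,6,7,10,11,14,15): XOR of data positions = 0⊕0⊕1⊕1⊕1⊕1⊕1 = 1
p4 (pos 4,5,6,7,12,13,14,15): XOR of data positions = 0⊕0⊕1⊕0⊕0⊕1⊕1 = 1
p8 (pos 8,9,10,11,12,13,14,15): XOR of data positions = 0⊕1⊕1⊕0⊕0⊕1⊕1 = 0
Codeword: 110100100110011

110100100110011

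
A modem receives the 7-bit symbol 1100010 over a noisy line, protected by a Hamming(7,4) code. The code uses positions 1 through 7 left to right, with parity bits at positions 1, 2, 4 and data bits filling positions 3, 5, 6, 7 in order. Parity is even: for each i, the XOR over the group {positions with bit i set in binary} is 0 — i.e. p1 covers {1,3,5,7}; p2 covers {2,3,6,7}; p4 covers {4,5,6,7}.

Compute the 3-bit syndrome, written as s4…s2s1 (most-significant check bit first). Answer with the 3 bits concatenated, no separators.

s1 (pos 1,3,5,7): 1⊕0⊕0⊕0 = 1
s2 (pos 2,3,6,7): 1⊕0⊕1⊕0 = 0
s4 (pos 4,5,6,7): 0⊕0⊕1⊕0 = 1
Syndrome s4…s1 = 101 → error at position 5.

101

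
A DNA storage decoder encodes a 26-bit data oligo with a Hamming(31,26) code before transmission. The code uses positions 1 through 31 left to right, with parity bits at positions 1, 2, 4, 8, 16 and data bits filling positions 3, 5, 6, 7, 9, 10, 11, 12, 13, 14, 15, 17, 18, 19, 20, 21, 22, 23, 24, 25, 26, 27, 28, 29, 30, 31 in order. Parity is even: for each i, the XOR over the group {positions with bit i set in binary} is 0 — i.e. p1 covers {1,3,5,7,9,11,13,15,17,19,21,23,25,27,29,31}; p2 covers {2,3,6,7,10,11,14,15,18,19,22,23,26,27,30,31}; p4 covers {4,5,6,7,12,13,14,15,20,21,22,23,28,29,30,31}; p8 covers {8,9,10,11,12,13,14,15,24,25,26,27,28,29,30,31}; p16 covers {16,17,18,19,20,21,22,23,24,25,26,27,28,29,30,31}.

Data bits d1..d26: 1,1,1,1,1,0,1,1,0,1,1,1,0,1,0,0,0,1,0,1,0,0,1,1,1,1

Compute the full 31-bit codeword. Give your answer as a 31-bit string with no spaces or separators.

Place data at non-parity positions: p1 p2 1 p4 1 1 1 p8 1 0 1 1 0 1 1 p16 1 0 1 0 0 0 1 0 1 0 0 1 1 1 1
p1 (pos 1,3,5,7,9,11,13,15,17,19,21,23,25,27,29,31): XOR of data positions = 1⊕1⊕1⊕1⊕1⊕0⊕1⊕1⊕1⊕0⊕1⊕1⊕0⊕1⊕1 = 0
p2 (pos 2,3,6,7,10,11,14,15,18,19,22,23,26,27,30,31): XOR of data positions = 1⊕1⊕1⊕0⊕1⊕1⊕1⊕0⊕1⊕0⊕1⊕0⊕0⊕1⊕1 = 0
p4 (pos 4,5,6,7,12,13,14,15,20,21,22,23,28,29,30,31): XOR of data positions = 1⊕1⊕1⊕1⊕0⊕1⊕1⊕0⊕0⊕0⊕1⊕1⊕1⊕1⊕1 = 1
p8 (pos 8,9,10,11,12,13,14,15,24,25,26,27,28,29,30,31): XOR of data positions = 1⊕0⊕1⊕1⊕0⊕1⊕1⊕0⊕1⊕0⊕0⊕1⊕1⊕1⊕1 = 0
p16 (pos 16,17,18,19,20,21,22,23,24,25,26,27,28,29,30,31): XOR of data positions = 1⊕0⊕1⊕0⊕0⊕0⊕1⊕0⊕1⊕0⊕0⊕1⊕1⊕1⊕1 = 0
Codeword: 0011111010110110101000101001111

0011111010110110101000101001111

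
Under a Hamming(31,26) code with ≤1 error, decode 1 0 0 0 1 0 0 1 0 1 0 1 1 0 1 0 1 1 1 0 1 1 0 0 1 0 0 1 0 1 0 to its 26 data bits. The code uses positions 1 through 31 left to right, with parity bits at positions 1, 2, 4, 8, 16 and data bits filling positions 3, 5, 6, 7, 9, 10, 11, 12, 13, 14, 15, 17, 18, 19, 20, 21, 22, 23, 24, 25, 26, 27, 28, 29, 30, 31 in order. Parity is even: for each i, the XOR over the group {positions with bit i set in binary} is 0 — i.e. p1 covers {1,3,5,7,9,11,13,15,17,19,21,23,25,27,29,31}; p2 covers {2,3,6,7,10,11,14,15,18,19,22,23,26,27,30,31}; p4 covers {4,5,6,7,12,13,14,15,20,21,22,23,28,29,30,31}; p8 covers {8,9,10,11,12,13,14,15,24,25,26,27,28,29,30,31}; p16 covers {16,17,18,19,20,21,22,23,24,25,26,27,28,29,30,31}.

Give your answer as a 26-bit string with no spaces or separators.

01000101101111011001001010

s1 (pos 1,3,5,7,9,11,13,15,17,19,21,23,25,27,29,31): 1⊕0⊕1⊕0⊕0⊕0⊕1⊕1⊕1⊕1⊕1⊕0⊕1⊕0⊕0⊕0 = 0
s2 (pos 2,3,6,7,10,11,14,15,18,19,22,23,26,27,30,31): 0⊕0⊕0⊕0⊕1⊕0⊕0⊕1⊕1⊕1⊕1⊕0⊕0⊕0⊕1⊕0 = 0
s4 (pos 4,5,6,7,12,13,14,15,20,21,22,23,28,29,30,31): 0⊕1⊕0⊕0⊕1⊕1⊕0⊕1⊕0⊕1⊕1⊕0⊕1⊕0⊕1⊕0 = 0
s8 (pos 8,9,10,11,12,13,14,15,24,25,26,27,28,29,30,31): 1⊕0⊕1⊕0⊕1⊕1⊕0⊕1⊕0⊕1⊕0⊕0⊕1⊕0⊕1⊕0 = 0
s16 (pos 16,17,18,19,20,21,22,23,24,25,26,27,28,29,30,31): 0⊕1⊕1⊕1⊕0⊕1⊕1⊕0⊕0⊕1⊕0⊕0⊕1⊕0⊕1⊕0 = 0
Syndrome s16…s1 = 00000 → no error.
Read data bits from positions 3,5,6,7,9,10,11,12,13,14,15,17,18,19,20,21,22,23,24,25,26,27,28,29,30,31: 01000101101111011001001010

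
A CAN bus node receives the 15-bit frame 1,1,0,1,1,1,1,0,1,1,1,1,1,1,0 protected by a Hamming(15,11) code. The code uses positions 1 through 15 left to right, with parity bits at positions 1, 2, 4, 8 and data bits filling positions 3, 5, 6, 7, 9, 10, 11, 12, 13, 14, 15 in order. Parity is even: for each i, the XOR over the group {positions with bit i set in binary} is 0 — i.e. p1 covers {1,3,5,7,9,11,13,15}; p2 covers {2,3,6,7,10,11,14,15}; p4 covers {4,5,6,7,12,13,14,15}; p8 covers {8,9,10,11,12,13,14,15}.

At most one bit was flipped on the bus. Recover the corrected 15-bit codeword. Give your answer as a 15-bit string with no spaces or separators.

s1 (pos 1,3,5,7,9,11,13,15): 1⊕0⊕1⊕1⊕1⊕1⊕1⊕0 = 0
s2 (pos 2,3,6,7,10,11,14,15): 1⊕0⊕1⊕1⊕1⊕1⊕1⊕0 = 0
s4 (pos 4,5,6,7,12,13,14,15): 1⊕1⊕1⊕1⊕1⊕1⊕1⊕0 = 1
s8 (pos 8,9,10,11,12,13,14,15): 0⊕1⊕1⊕1⊕1⊕1⊕1⊕0 = 0
Syndrome s8…s1 = 0100 → error at position 4.
Flip position 4: 110111101111110 → 110011101111110

110011101111110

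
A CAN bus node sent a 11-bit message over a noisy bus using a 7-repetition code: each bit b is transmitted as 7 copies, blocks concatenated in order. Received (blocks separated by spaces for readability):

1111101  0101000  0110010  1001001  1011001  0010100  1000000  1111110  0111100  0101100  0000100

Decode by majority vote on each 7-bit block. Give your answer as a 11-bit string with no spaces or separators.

10001001100

Block 1 (1111101): 6 ones → 1
Block 2 (0101000): 2 ones → 0
Block 3 (0110010): 3 ones → 0
Block 4 (1001001): 3 ones → 0
Block 5 (1011001): 4 ones → 1
Block 6 (0010100): 2 ones → 0
Block 7 (1000000): 1 one → 0
Block 8 (1111110): 6 ones → 1
Block 9 (0111100): 4 ones → 1
Block 10 (0101100): 3 ones → 0
Block 11 (0000100): 1 one → 0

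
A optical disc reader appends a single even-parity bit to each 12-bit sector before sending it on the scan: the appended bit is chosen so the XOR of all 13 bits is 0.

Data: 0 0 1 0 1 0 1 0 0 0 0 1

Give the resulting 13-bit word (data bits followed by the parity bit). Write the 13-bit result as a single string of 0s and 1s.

XOR of the 12 data bits: 0⊕0⊕1⊕0⊕1⊕0⊕1⊕0⊕0⊕0⊕0⊕1 = 0
Parity bit = 0 (so all 13 bits XOR to 0).

0010101000010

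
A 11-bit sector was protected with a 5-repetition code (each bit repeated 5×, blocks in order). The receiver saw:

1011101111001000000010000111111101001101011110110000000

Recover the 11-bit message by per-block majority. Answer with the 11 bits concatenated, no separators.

Block 1 (10111): 4 ones → 1
Block 2 (01111): 4 ones → 1
Block 3 (00100): 1 one → 0
Block 4 (00000): 0 ones → 0
Block 5 (10000): 1 one → 0
Block 6 (11111): 5 ones → 1
Block 7 (11010): 3 ones → 1
Block 8 (01101): 3 ones → 1
Block 9 (01111): 4 ones → 1
Block 10 (01100): 2 ones → 0
Block 11 (00000): 0 ones → 0

11000111100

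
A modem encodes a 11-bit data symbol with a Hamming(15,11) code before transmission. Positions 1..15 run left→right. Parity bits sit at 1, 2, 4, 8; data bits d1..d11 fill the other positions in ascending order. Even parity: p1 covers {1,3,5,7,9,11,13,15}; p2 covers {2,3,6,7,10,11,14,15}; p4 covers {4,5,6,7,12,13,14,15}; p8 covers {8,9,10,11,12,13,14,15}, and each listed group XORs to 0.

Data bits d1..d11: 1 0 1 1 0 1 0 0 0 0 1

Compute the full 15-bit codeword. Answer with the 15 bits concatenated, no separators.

111101100100001

Place data at non-parity positions: p1 p2 1 p4 0 1 1 p8 0 1 0 0 0 0 1
p1 (pos 1,3,5,7,9,11,13,15): XOR of data positions = 1⊕0⊕1⊕0⊕0⊕0⊕1 = 1
p2 (pos 2,3,6,7,10,11,14,15): XOR of data positions = 1⊕1⊕1⊕1⊕0⊕0⊕1 = 1
p4 (pos 4,5,6,7,12,13,14,15): XOR of data positions = 0⊕1⊕1⊕0⊕0⊕0⊕1 = 1
p8 (pos 8,9,10,11,12,13,14,15): XOR of data positions = 0⊕1⊕0⊕0⊕0⊕0⊕1 = 0
Codeword: 111101100100001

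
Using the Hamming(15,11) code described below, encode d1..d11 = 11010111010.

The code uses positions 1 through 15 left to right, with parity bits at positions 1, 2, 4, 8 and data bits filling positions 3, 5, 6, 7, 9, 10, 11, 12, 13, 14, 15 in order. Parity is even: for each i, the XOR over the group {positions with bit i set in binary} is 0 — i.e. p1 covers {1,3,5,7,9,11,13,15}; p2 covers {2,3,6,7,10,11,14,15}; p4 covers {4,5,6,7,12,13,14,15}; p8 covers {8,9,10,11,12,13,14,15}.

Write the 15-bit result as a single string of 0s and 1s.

Place data at non-parity positions: p1 p2 1 p4 1 0 1 p8 0 1 1 1 0 1 0
p1 (pos 1,3,5,7,9,11,13,15): XOR of data positions = 1⊕1⊕1⊕0⊕1⊕0⊕0 = 0
p2 (pos 2,3,6,7,10,11,14,15): XOR of data positions = 1⊕0⊕1⊕1⊕1⊕1⊕0 = 1
p4 (pos 4,5,6,7,12,13,14,15): XOR of data positions = 1⊕0⊕1⊕1⊕0⊕1⊕0 = 0
p8 (pos 8,9,10,11,12,13,14,15): XOR of data positions = 0⊕1⊕1⊕1⊕0⊕1⊕0 = 0
Codeword: 011010100111010

011010100111010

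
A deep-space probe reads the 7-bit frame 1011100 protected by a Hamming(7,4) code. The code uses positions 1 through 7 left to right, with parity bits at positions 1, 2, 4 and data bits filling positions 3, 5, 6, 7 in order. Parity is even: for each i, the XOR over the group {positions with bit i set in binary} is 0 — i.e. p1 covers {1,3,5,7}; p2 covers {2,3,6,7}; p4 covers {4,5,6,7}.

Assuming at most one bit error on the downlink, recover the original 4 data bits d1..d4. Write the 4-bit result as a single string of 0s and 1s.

s1 (pos 1,3,5,7): 1⊕1⊕1⊕0 = 1
s2 (pos 2,3,6,7): 0⊕1⊕0⊕0 = 1
s4 (pos 4,5,6,7): 1⊕1⊕0⊕0 = 0
Syndrome s4…s1 = 011 → error at position 3.
Flip position 3: 1011100 → 1001100
Read data bits from positions 3,5,6,7: 0100

0100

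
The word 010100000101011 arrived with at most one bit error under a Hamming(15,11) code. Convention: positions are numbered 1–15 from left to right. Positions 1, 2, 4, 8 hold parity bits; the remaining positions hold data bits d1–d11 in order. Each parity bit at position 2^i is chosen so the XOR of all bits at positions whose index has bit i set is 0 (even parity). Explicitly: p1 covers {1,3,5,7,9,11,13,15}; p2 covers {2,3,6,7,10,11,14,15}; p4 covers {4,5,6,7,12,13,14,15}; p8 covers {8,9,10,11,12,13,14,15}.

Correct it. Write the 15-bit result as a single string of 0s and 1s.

110100000101011

s1 (pos 1,3,5,7,9,11,13,15): 0⊕0⊕0⊕0⊕0⊕0⊕0⊕1 = 1
s2 (pos 2,3,6,7,10,11,14,15): 1⊕0⊕0⊕0⊕1⊕0⊕1⊕1 = 0
s4 (pos 4,5,6,7,12,13,14,15): 1⊕0⊕0⊕0⊕1⊕0⊕1⊕1 = 0
s8 (pos 8,9,10,11,12,13,14,15): 0⊕0⊕1⊕0⊕1⊕0⊕1⊕1 = 0
Syndrome s8…s1 = 0001 → error at position 1.
Flip position 1: 010100000101011 → 110100000101011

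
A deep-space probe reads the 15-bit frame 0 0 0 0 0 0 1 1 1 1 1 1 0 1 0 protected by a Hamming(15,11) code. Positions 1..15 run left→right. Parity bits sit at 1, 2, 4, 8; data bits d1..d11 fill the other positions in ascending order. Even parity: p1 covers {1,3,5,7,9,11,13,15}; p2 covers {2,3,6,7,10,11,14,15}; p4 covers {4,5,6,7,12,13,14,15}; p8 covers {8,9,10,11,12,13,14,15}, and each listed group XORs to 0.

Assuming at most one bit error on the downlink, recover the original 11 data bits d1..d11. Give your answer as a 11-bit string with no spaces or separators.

s1 (pos 1,3,5,7,9,11,13,15): 0⊕0⊕0⊕1⊕1⊕1⊕0⊕0 = 1
s2 (pos 2,3,6,7,10,11,14,15): 0⊕0⊕0⊕1⊕1⊕1⊕1⊕0 = 0
s4 (pos 4,5,6,7,12,13,14,15): 0⊕0⊕0⊕1⊕1⊕0⊕1⊕0 = 1
s8 (pos 8,9,10,11,12,13,14,15): 1⊕1⊕1⊕1⊕1⊕0⊕1⊕0 = 0
Syndrome s8…s1 = 0101 → error at position 5.
Flip position 5: 000000111111010 → 000010111111010
Read data bits from positions 3,5,6,7,9,10,11,12,13,14,15: 01011111010

01011111010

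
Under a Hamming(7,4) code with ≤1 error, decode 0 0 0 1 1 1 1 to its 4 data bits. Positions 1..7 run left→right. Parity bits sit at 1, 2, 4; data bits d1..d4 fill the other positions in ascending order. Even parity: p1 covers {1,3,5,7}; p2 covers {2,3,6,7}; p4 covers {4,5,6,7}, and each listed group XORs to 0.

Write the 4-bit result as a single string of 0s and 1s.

0111

s1 (pos 1,3,5,7): 0⊕0⊕1⊕1 = 0
s2 (pos 2,3,6,7): 0⊕0⊕1⊕1 = 0
s4 (pos 4,5,6,7): 1⊕1⊕1⊕1 = 0
Syndrome s4…s1 = 000 → no error.
Read data bits from positions 3,5,6,7: 0111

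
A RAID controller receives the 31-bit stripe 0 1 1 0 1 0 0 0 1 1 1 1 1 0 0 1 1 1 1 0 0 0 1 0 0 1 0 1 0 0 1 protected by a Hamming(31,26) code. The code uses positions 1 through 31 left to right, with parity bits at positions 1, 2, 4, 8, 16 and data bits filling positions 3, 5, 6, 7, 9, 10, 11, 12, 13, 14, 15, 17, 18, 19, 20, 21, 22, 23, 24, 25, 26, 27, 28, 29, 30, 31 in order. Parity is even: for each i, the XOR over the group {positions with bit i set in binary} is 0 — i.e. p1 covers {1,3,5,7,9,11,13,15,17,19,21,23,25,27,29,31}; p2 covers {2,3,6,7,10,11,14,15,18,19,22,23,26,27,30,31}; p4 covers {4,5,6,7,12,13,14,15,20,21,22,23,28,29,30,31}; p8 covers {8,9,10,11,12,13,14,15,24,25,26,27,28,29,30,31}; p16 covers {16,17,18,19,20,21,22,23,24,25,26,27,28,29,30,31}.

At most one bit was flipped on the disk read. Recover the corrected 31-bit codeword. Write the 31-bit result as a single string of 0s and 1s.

0100100011111001111000100101001

s1 (pos 1,3,5,7,9,11,13,15,17,19,21,23,25,27,29,31): 0⊕1⊕1⊕0⊕1⊕1⊕1⊕0⊕1⊕1⊕0⊕1⊕0⊕0⊕0⊕1 = 1
s2 (pos 2,3,6,7,10,11,14,15,18,19,22,23,26,27,30,31): 1⊕1⊕0⊕0⊕1⊕1⊕0⊕0⊕1⊕1⊕0⊕1⊕1⊕0⊕0⊕1 = 1
s4 (pos 4,5,6,7,12,13,14,15,20,21,22,23,28,29,30,31): 0⊕1⊕0⊕0⊕1⊕1⊕0⊕0⊕0⊕0⊕0⊕1⊕1⊕0⊕0⊕1 = 0
s8 (pos 8,9,10,11,12,13,14,15,24,25,26,27,28,29,30,31): 0⊕1⊕1⊕1⊕1⊕1⊕0⊕0⊕0⊕0⊕1⊕0⊕1⊕0⊕0⊕1 = 0
s16 (pos 16,17,18,19,20,21,22,23,24,25,26,27,28,29,30,31): 1⊕1⊕1⊕1⊕0⊕0⊕0⊕1⊕0⊕0⊕1⊕0⊕1⊕0⊕0⊕1 = 0
Syndrome s16…s1 = 00011 → error at position 3.
Flip position 3: 0110100011111001111000100101001 → 0100100011111001111000100101001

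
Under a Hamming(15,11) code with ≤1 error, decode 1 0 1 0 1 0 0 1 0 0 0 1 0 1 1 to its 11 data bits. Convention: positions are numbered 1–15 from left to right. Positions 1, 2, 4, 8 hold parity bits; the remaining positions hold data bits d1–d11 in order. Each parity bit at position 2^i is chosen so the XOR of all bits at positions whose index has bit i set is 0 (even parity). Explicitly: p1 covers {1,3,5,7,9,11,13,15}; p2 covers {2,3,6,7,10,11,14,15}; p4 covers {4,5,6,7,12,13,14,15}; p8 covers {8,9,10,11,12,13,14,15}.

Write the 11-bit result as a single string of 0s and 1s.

s1 (pos 1,3,5,7,9,11,13,15): 1⊕1⊕1⊕0⊕0⊕0⊕0⊕1 = 0
s2 (pos 2,3,6,7,10,11,14,15): 0⊕1⊕0⊕0⊕0⊕0⊕1⊕1 = 1
s4 (pos 4,5,6,7,12,13,14,15): 0⊕1⊕0⊕0⊕1⊕0⊕1⊕1 = 0
s8 (pos 8,9,10,11,12,13,14,15): 1⊕0⊕0⊕0⊕1⊕0⊕1⊕1 = 0
Syndrome s8…s1 = 0010 → error at position 2.
Flip position 2: 101010010001011 → 111010010001011
Read data bits from positions 3,5,6,7,9,10,11,12,13,14,15: 11000001011

11000001011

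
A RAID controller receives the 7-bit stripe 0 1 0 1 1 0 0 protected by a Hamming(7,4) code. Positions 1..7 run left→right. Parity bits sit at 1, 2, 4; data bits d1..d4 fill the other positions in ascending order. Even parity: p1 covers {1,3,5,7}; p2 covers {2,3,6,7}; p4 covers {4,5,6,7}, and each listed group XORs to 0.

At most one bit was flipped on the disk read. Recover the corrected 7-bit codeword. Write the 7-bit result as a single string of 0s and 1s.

0111100

s1 (pos 1,3,5,7): 0⊕0⊕1⊕0 = 1
s2 (pos 2,3,6,7): 1⊕0⊕0⊕0 = 1
s4 (pos 4,5,6,7): 1⊕1⊕0⊕0 = 0
Syndrome s4…s1 = 011 → error at position 3.
Flip position 3: 0101100 → 0111100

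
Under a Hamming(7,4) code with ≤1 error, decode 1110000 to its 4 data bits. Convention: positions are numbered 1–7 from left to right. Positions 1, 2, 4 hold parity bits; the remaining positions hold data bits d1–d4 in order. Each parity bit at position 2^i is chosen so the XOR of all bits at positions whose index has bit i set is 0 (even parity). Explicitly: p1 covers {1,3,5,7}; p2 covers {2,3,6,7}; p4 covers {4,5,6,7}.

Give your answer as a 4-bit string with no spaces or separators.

s1 (pos 1,3,5,7): 1⊕1⊕0⊕0 = 0
s2 (pos 2,3,6,7): 1⊕1⊕0⊕0 = 0
s4 (pos 4,5,6,7): 0⊕0⊕0⊕0 = 0
Syndrome s4…s1 = 000 → no error.
Read data bits from positions 3,5,6,7: 1000

1000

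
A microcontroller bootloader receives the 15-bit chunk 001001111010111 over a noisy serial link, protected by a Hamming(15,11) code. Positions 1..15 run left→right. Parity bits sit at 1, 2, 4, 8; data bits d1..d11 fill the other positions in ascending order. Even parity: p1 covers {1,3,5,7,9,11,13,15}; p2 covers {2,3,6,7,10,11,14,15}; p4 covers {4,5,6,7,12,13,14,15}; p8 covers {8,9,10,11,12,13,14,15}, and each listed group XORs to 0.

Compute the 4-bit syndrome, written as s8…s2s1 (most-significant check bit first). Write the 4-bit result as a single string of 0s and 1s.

0100

s1 (pos 1,3,5,7,9,11,13,15): 0⊕1⊕0⊕1⊕1⊕1⊕1⊕1 = 0
s2 (pos 2,3,6,7,10,11,14,15): 0⊕1⊕1⊕1⊕0⊕1⊕1⊕1 = 0
s4 (pos 4,5,6,7,12,13,14,15): 0⊕0⊕1⊕1⊕0⊕1⊕1⊕1 = 1
s8 (pos 8,9,10,11,12,13,14,15): 1⊕1⊕0⊕1⊕0⊕1⊕1⊕1 = 0
Syndrome s8…s1 = 0100 → error at position 4.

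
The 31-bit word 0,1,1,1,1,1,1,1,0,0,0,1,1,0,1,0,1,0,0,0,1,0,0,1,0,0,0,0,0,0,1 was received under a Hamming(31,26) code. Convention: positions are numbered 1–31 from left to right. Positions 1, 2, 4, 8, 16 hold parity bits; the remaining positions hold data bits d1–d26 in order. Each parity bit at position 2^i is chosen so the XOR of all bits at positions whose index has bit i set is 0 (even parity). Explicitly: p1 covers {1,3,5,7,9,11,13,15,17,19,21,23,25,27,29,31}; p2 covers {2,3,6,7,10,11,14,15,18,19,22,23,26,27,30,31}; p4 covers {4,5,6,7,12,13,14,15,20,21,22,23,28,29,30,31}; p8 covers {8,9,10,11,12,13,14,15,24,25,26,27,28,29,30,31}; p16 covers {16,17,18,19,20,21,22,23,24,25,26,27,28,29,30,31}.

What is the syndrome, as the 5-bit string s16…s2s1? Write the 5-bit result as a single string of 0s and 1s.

s1 (pos 1,3,5,7,9,11,13,15,17,19,21,23,25,27,29,31): 0⊕1⊕1⊕1⊕0⊕0⊕1⊕1⊕1⊕0⊕1⊕0⊕0⊕0⊕0⊕1 = 0
s2 (pos 2,3,6,7,10,11,14,15,18,19,22,23,26,27,30,31): 1⊕1⊕1⊕1⊕0⊕0⊕0⊕1⊕0⊕0⊕0⊕0⊕0⊕0⊕0⊕1 = 0
s4 (pos 4,5,6,7,12,13,14,15,20,21,22,23,28,29,30,31): 1⊕1⊕1⊕1⊕1⊕1⊕0⊕1⊕0⊕1⊕0⊕0⊕0⊕0⊕0⊕1 = 1
s8 (pos 8,9,10,11,12,13,14,15,24,25,26,27,28,29,30,31): 1⊕0⊕0⊕0⊕1⊕1⊕0⊕1⊕1⊕0⊕0⊕0⊕0⊕0⊕0⊕1 = 0
s16 (pos 16,17,18,19,20,21,22,23,24,25,26,27,28,29,30,31): 0⊕1⊕0⊕0⊕0⊕1⊕0⊕0⊕1⊕0⊕0⊕0⊕0⊕0⊕0⊕1 = 0
Syndrome s16…s1 = 00100 → error at position 4.

00100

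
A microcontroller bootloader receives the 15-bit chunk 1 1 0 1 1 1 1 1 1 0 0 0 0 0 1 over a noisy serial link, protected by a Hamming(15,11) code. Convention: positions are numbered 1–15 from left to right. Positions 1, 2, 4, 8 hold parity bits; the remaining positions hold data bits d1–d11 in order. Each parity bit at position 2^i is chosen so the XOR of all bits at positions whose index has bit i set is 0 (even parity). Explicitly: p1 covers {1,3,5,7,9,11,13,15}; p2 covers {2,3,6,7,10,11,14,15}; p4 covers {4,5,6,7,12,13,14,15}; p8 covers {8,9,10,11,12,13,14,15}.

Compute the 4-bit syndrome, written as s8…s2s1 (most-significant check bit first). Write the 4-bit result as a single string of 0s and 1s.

s1 (pos 1,3,5,7,9,11,13,15): 1⊕0⊕1⊕1⊕1⊕0⊕0⊕1 = 1
s2 (pos 2,3,6,7,10,11,14,15): 1⊕0⊕1⊕1⊕0⊕0⊕0⊕1 = 0
s4 (pos 4,5,6,7,12,13,14,15): 1⊕1⊕1⊕1⊕0⊕0⊕0⊕1 = 1
s8 (pos 8,9,10,11,12,13,14,15): 1⊕1⊕0⊕0⊕0⊕0⊕0⊕1 = 1
Syndrome s8…s1 = 1101 → error at position 13.

1101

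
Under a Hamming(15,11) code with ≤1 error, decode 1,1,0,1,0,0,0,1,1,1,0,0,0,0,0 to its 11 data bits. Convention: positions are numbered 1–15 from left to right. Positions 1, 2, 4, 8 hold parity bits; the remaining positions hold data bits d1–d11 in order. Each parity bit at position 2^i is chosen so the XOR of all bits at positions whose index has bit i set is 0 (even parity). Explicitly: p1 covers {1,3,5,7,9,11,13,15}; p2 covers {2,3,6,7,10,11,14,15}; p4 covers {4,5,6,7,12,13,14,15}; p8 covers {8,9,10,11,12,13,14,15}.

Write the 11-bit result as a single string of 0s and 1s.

s1 (pos 1,3,5,7,9,11,13,15): 1⊕0⊕0⊕0⊕1⊕0⊕0⊕0 = 0
s2 (pos 2,3,6,7,10,11,14,15): 1⊕0⊕0⊕0⊕1⊕0⊕0⊕0 = 0
s4 (pos 4,5,6,7,12,13,14,15): 1⊕0⊕0⊕0⊕0⊕0⊕0⊕0 = 1
s8 (pos 8,9,10,11,12,13,14,15): 1⊕1⊕1⊕0⊕0⊕0⊕0⊕0 = 1
Syndrome s8…s1 = 1100 → error at position 12.
Flip position 12: 110100011100000 → 110100011101000
Read data bits from positions 3,5,6,7,9,10,11,12,13,14,15: 00001101000

00001101000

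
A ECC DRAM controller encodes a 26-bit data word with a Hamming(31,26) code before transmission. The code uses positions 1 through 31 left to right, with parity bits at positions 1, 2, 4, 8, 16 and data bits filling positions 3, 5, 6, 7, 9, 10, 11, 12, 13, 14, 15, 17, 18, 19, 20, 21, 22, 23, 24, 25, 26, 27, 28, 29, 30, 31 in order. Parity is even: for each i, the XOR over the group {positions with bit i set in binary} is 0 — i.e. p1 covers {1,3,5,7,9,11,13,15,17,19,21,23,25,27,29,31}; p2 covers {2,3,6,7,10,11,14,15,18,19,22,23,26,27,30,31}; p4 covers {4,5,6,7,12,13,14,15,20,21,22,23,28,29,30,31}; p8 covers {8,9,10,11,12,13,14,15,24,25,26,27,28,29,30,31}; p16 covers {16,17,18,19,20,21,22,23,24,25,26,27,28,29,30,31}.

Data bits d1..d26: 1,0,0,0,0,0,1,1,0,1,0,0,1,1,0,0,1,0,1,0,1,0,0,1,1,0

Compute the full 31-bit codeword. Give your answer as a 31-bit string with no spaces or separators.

Place data at non-parity positions: p1 p2 1 p4 0 0 0 p8 0 0 1 1 0 1 0 p16 0 1 1 0 0 1 0 1 0 1 0 0 1 1 0
p1 (pos 1,3,5,7,9,11,13,15,17,19,21,23,25,27,29,31): XOR of data positions = 1⊕0⊕0⊕0⊕1⊕0⊕0⊕0⊕1⊕0⊕0⊕0⊕0⊕1⊕0 = 0
p2 (pos 2,3,6,7,10,11,14,15,18,19,22,23,26,27,30,31): XOR of data positions = 1⊕0⊕0⊕0⊕1⊕1⊕0⊕1⊕1⊕1⊕0⊕1⊕0⊕1⊕0 = 0
p4 (pos 4,5,6,7,12,13,14,15,20,21,22,23,28,29,30,31): XOR of data positions = 0⊕0⊕0⊕1⊕0⊕1⊕0⊕0⊕0⊕1⊕0⊕0⊕1⊕1⊕0 = 1
p8 (pos 8,9,10,11,12,13,14,15,24,25,26,27,28,29,30,31): XOR of data positions = 0⊕0⊕1⊕1⊕0⊕1⊕0⊕1⊕0⊕1⊕0⊕0⊕1⊕1⊕0 = 1
p16 (pos 16,17,18,19,20,21,22,23,24,25,26,27,28,29,30,31): XOR of data positions = 0⊕1⊕1⊕0⊕0⊕1⊕0⊕1⊕0⊕1⊕0⊕0⊕1⊕1⊕0 = 1
Codeword: 0011000100110101011001010100110

0011000100110101011001010100110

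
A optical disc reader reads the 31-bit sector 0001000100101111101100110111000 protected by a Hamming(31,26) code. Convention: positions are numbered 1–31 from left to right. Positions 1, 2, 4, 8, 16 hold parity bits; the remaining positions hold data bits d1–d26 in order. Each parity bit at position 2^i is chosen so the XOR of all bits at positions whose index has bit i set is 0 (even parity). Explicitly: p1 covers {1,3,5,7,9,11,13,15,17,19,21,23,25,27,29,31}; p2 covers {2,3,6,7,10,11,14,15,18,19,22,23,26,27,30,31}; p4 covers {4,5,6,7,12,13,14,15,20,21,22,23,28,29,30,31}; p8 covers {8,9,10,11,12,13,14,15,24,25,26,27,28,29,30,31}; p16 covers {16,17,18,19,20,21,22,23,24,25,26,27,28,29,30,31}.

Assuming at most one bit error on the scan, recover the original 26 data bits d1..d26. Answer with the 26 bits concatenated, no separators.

00000010111101100110111001

s1 (pos 1,3,5,7,9,11,13,15,17,19,21,23,25,27,29,31): 0⊕0⊕0⊕0⊕0⊕1⊕1⊕1⊕1⊕1⊕0⊕1⊕0⊕1⊕0⊕0 = 1
s2 (pos 2,3,6,7,10,11,14,15,18,19,22,23,26,27,30,31): 0⊕0⊕0⊕0⊕0⊕1⊕1⊕1⊕0⊕1⊕0⊕1⊕1⊕1⊕0⊕0 = 1
s4 (pos 4,5,6,7,12,13,14,15,20,21,22,23,28,29,30,31): 1⊕0⊕0⊕0⊕0⊕1⊕1⊕1⊕1⊕0⊕0⊕1⊕1⊕0⊕0⊕0 = 1
s8 (pos 8,9,10,11,12,13,14,15,24,25,26,27,28,29,30,31): 1⊕0⊕0⊕1⊕0⊕1⊕1⊕1⊕1⊕0⊕1⊕1⊕1⊕0⊕0⊕0 = 1
s16 (pos 16,17,18,19,20,21,22,23,24,25,26,27,28,29,30,31): 1⊕1⊕0⊕1⊕1⊕0⊕0⊕1⊕1⊕0⊕1⊕1⊕1⊕0⊕0⊕0 = 1
Syndrome s16…s1 = 11111 → error at position 31.
Flip position 31: 0001000100101111101100110111000 → 0001000100101111101100110111001
Read data bits from positions 3,5,6,7,9,10,11,12,13,14,15,17,18,19,20,21,22,23,24,25,26,27,28,29,30,31: 00000010111101100110111001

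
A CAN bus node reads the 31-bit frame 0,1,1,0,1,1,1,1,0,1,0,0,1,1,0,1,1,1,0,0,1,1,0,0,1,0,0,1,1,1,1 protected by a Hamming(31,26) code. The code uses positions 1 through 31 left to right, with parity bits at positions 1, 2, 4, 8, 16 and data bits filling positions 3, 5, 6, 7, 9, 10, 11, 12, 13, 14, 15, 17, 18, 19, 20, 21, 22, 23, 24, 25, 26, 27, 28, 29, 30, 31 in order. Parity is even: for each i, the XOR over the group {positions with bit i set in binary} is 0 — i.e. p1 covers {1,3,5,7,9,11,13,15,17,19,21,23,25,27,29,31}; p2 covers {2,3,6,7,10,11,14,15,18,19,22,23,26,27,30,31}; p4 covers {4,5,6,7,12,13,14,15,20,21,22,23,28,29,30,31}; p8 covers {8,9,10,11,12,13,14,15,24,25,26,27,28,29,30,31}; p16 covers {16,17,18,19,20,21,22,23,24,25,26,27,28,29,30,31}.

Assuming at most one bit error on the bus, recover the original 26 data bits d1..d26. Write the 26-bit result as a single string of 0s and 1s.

s1 (pos 1,3,5,7,9,11,13,15,17,19,21,23,25,27,29,31): 0⊕1⊕1⊕1⊕0⊕0⊕1⊕0⊕1⊕0⊕1⊕0⊕1⊕0⊕1⊕1 = 1
s2 (pos 2,3,6,7,10,11,14,15,18,19,22,23,26,27,30,31): 1⊕1⊕1⊕1⊕1⊕0⊕1⊕0⊕1⊕0⊕1⊕0⊕0⊕0⊕1⊕1 = 0
s4 (pos 4,5,6,7,12,13,14,15,20,21,22,23,28,29,30,31): 0⊕1⊕1⊕1⊕0⊕1⊕1⊕0⊕0⊕1⊕1⊕0⊕1⊕1⊕1⊕1 = 1
s8 (pos 8,9,10,11,12,13,14,15,24,25,26,27,28,29,30,31): 1⊕0⊕1⊕0⊕0⊕1⊕1⊕0⊕0⊕1⊕0⊕0⊕1⊕1⊕1⊕1 = 1
s16 (pos 16,17,18,19,20,21,22,23,24,25,26,27,28,29,30,31): 1⊕1⊕1⊕0⊕0⊕1⊕1⊕0⊕0⊕1⊕0⊕0⊕1⊕1⊕1⊕1 = 0
Syndrome s16…s1 = 01101 → error at position 13.
Flip position 13: 0110111101001101110011001001111 → 0110111101000101110011001001111
Read data bits from positions 3,5,6,7,9,10,11,12,13,14,15,17,18,19,20,21,22,23,24,25,26,27,28,29,30,31: 11110100010110011001001111

11110100010110011001001111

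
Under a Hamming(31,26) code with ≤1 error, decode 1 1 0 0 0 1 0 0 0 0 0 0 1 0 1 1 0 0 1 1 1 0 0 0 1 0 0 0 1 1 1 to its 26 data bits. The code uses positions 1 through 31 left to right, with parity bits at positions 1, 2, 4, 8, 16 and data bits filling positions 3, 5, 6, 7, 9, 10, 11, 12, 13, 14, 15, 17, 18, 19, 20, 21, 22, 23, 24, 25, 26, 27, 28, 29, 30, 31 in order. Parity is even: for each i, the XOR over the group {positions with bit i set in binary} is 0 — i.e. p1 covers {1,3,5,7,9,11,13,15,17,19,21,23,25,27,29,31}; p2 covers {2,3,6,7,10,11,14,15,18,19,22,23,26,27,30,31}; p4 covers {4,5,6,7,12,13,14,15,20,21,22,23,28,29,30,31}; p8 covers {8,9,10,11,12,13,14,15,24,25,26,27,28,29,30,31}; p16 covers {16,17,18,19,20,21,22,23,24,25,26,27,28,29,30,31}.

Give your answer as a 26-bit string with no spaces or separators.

00100000101001110001000111

s1 (pos 1,3,5,7,9,11,13,15,17,19,21,23,25,27,29,31): 1⊕0⊕0⊕0⊕0⊕0⊕1⊕1⊕0⊕1⊕1⊕0⊕1⊕0⊕1⊕1 = 0
s2 (pos 2,3,6,7,10,11,14,15,18,19,22,23,26,27,30,31): 1⊕0⊕1⊕0⊕0⊕0⊕0⊕1⊕0⊕1⊕0⊕0⊕0⊕0⊕1⊕1 = 0
s4 (pos 4,5,6,7,12,13,14,15,20,21,22,23,28,29,30,31): 0⊕0⊕1⊕0⊕0⊕1⊕0⊕1⊕1⊕1⊕0⊕0⊕0⊕1⊕1⊕1 = 0
s8 (pos 8,9,10,11,12,13,14,15,24,25,26,27,28,29,30,31): 0⊕0⊕0⊕0⊕0⊕1⊕0⊕1⊕0⊕1⊕0⊕0⊕0⊕1⊕1⊕1 = 0
s16 (pos 16,17,18,19,20,21,22,23,24,25,26,27,28,29,30,31): 1⊕0⊕0⊕1⊕1⊕1⊕0⊕0⊕0⊕1⊕0⊕0⊕0⊕1⊕1⊕1 = 0
Syndrome s16…s1 = 00000 → no error.
Read data bits from positions 3,5,6,7,9,10,11,12,13,14,15,17,18,19,20,21,22,23,24,25,26,27,28,29,30,31: 00100000101001110001000111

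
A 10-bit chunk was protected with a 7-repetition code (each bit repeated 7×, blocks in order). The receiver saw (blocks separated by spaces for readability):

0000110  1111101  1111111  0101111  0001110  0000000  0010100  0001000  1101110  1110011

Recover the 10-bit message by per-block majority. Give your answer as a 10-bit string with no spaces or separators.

0111000011

Block 1 (0000110): 2 ones → 0
Block 2 (1111101): 6 ones → 1
Block 3 (1111111): 7 ones → 1
Block 4 (0101111): 5 ones → 1
Block 5 (0001110): 3 ones → 0
Block 6 (0000000): 0 ones → 0
Block 7 (0010100): 2 ones → 0
Block 8 (0001000): 1 one → 0
Block 9 (1101110): 5 ones → 1
Block 10 (1110011): 5 ones → 1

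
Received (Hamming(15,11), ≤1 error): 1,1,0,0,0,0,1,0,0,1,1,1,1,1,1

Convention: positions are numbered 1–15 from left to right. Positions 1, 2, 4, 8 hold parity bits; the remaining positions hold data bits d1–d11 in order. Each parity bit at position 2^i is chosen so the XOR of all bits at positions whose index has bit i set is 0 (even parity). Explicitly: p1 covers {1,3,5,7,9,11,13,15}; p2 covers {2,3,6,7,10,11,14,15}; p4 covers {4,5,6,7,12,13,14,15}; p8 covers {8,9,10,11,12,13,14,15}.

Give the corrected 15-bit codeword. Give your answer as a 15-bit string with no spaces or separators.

s1 (pos 1,3,5,7,9,11,13,15): 1⊕0⊕0⊕1⊕0⊕1⊕1⊕1 = 1
s2 (pos 2,3,6,7,10,11,14,15): 1⊕0⊕0⊕1⊕1⊕1⊕1⊕1 = 0
s4 (pos 4,5,6,7,12,13,14,15): 0⊕0⊕0⊕1⊕1⊕1⊕1⊕1 = 1
s8 (pos 8,9,10,11,12,13,14,15): 0⊕0⊕1⊕1⊕1⊕1⊕1⊕1 = 0
Syndrome s8…s1 = 0101 → error at position 5.
Flip position 5: 110000100111111 → 110010100111111

110010100111111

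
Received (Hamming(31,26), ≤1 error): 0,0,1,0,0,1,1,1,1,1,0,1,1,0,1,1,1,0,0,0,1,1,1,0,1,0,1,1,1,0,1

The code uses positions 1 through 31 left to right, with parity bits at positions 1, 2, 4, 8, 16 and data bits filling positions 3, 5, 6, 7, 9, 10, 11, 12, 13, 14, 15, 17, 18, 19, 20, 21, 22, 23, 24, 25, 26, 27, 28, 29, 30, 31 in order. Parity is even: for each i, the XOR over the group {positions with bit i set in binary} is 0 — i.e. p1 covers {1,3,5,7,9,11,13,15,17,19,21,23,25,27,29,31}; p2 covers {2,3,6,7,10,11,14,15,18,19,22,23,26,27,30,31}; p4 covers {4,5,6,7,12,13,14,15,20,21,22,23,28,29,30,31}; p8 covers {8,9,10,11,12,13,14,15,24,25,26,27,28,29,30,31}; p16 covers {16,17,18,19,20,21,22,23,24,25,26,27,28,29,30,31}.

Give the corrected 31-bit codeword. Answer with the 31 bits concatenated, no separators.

s1 (pos 1,3,5,7,9,11,13,15,17,19,21,23,25,27,29,31): 0⊕1⊕0⊕1⊕1⊕0⊕1⊕1⊕1⊕0⊕1⊕1⊕1⊕1⊕1⊕1 = 0
s2 (pos 2,3,6,7,10,11,14,15,18,19,22,23,26,27,30,31): 0⊕1⊕1⊕1⊕1⊕0⊕0⊕1⊕0⊕0⊕1⊕1⊕0⊕1⊕0⊕1 = 1
s4 (pos 4,5,6,7,12,13,14,15,20,21,22,23,28,29,30,31): 0⊕0⊕1⊕1⊕1⊕1⊕0⊕1⊕0⊕1⊕1⊕1⊕1⊕1⊕0⊕1 = 1
s8 (pos 8,9,10,11,12,13,14,15,24,25,26,27,28,29,30,31): 1⊕1⊕1⊕0⊕1⊕1⊕0⊕1⊕0⊕1⊕0⊕1⊕1⊕1⊕0⊕1 = 1
s16 (pos 16,17,18,19,20,21,22,23,24,25,26,27,28,29,30,31): 1⊕1⊕0⊕0⊕0⊕1⊕1⊕1⊕0⊕1⊕0⊕1⊕1⊕1⊕0⊕1 = 0
Syndrome s16…s1 = 01110 → error at position 14.
Flip position 14: 0010011111011011100011101011101 → 0010011111011111100011101011101

0010011111011111100011101011101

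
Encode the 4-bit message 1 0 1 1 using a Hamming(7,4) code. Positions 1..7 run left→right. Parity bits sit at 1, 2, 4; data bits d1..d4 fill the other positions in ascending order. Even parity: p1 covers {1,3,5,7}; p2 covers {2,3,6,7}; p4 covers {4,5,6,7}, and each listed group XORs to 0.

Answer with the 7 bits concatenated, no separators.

0110011

Place data at non-parity positions: p1 p2 1 p4 0 1 1
p1 (pos 1,3,5,7): XOR of data positions = 1⊕0⊕1 = 0
p2 (pos 2,3,6,7): XOR of data positions = 1⊕1⊕1 = 1
p4 (pos 4,5,6,7): XOR of data positions = 0⊕1⊕1 = 0
Codeword: 0110011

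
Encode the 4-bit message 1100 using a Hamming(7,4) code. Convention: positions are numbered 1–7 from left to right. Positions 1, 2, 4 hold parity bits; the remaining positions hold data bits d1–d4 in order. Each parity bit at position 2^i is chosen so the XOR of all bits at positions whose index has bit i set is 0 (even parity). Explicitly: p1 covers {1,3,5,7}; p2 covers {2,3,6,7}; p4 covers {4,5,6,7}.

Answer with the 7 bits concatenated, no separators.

Place data at non-parity positions: p1 p2 1 p4 1 0 0
p1 (pos 1,3,5,7): XOR of data positions = 1⊕1⊕0 = 0
p2 (pos 2,3,6,7): XOR of data positions = 1⊕0⊕0 = 1
p4 (pos 4,5,6,7): XOR of data positions = 1⊕0⊕0 = 1
Codeword: 0111100

0111100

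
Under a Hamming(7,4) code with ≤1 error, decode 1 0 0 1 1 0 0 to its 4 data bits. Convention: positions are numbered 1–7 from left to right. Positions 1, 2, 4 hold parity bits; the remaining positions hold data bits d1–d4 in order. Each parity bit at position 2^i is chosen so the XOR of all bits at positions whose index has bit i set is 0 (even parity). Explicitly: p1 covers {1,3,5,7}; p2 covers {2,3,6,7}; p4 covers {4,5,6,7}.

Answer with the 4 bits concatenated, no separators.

s1 (pos 1,3,5,7): 1⊕0⊕1⊕0 = 0
s2 (pos 2,3,6,7): 0⊕0⊕0⊕0 = 0
s4 (pos 4,5,6,7): 1⊕1⊕0⊕0 = 0
Syndrome s4…s1 = 000 → no error.
Read data bits from positions 3,5,6,7: 0100

0100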